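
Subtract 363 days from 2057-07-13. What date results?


Start: 2057-07-13, subtract 363 days
Back 13 days from July 13 reaches June 30, 2057 -> 350 left
June 2057 has 30 days -> back to May 31, 2057 -> 320 left
May 2057 has 31 days -> back to April 30, 2057 -> 289 left
April 2057 has 30 days -> back to March 31, 2057 -> 259 left
March 2057 has 31 days -> back to February 28, 2057 -> 228 left
February 2057 has 28 days -> back to January 31, 2057 -> 200 left
January 2057 has 31 days -> back to December 31, 2056 -> 169 left
December 2056 has 31 days -> back to November 30, 2056 -> 138 left
November 2056 has 30 days -> back to October 31, 2056 -> 108 left
October 2056 has 31 days -> back to September 30, 2056 -> 77 left
September 2056 has 30 days -> back to August 31, 2056 -> 47 left
August 2056 has 31 days -> back to July 31, 2056 -> 16 left
July 2056: 31 - 16 = 15 -> lands on July 15

Result: 2056-07-15


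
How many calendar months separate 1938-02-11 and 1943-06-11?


From February 1938 to June 1943
5 years * 12 = 60 months, plus 4 months = 64

64 months


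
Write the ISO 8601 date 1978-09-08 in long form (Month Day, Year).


ISO 1978-09-08 parses as year=1978, month=09, day=08
Month 9 -> September

September 8, 1978


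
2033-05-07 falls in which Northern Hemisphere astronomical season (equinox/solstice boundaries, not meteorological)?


Date: May 7
Astronomical Spring (approx.; exact equinox/solstice day varies by year): March 20 to June 20
May 7 falls within the Spring window

Spring


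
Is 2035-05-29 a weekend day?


Anchor: Jan 1, 2035. With p = 2035 - 1 = 2034: (p + p//4 - p//100 + p//400) mod 7 = (2034 + 508 - 20 + 5) mod 7 = 2527 mod 7 = 0 -> Monday (Mon=0 ... Sun=6)
Day of year: 149; offset = 148
Weekday index = (0 + 148) mod 7 = 1 -> Tuesday
Weekend days: Saturday, Sunday

No


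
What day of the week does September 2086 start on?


Target: September 1, 2086
Anchor: Jan 1, 2086. With p = 2086 - 1 = 2085: (p + p//4 - p//100 + p//400) mod 7 = (2085 + 521 - 20 + 5) mod 7 = 2591 mod 7 = 1 -> Tuesday (Mon=0 ... Sun=6)
Days before September (Jan-Aug): 243 days
Weekday index = (1 + 243) mod 7 = 6

Sunday


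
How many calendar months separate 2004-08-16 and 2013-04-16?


From August 2004 to April 2013
9 years * 12 = 108 months, minus 4 months = 104

104 months


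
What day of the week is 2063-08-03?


Date: August 3, 2063
Anchor: Jan 1, 2063. With p = 2063 - 1 = 2062: (p + p//4 - p//100 + p//400) mod 7 = (2062 + 515 - 20 + 5) mod 7 = 2562 mod 7 = 0 -> Monday (Mon=0 ... Sun=6)
Days before August (Jan-Jul): 212; offset = 212 + 3 - 1 = 214
Weekday index = (0 + 214) mod 7 = 4

Day of the week: Friday


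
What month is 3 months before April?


April is month 4
4 - 3 = 1

January


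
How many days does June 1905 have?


June 1905

30 days


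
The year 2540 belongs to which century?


Century = (year - 1) // 100 + 1
= (2540 - 1) // 100 + 1
= 2539 // 100 + 1
= 25 + 1

26th century


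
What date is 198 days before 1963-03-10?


Start: 1963-03-10, subtract 198 days
Back 10 days from March 10 reaches February 28, 1963 -> 188 left
February 1963 has 28 days -> back to January 31, 1963 -> 160 left
January 1963 has 31 days -> back to December 31, 1962 -> 129 left
December 1962 has 31 days -> back to November 30, 1962 -> 98 left
November 1962 has 30 days -> back to October 31, 1962 -> 68 left
October 1962 has 31 days -> back to September 30, 1962 -> 37 left
September 1962 has 30 days -> back to August 31, 1962 -> 7 left
August 1962: 31 - 7 = 24 -> lands on August 24

Result: 1962-08-24


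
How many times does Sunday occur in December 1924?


December 1924 has 31 days
Anchor: Jan 1, 1924. With p = 1924 - 1 = 1923: (p + p//4 - p//100 + p//400) mod 7 = (1923 + 480 - 19 + 4) mod 7 = 2388 mod 7 = 1 -> Tuesday (Mon=0 ... Sun=6)
Days before December (Jan-Nov): 335; December 1 index = (1 + 335) mod 7 = 0 -> Monday
First Sunday is December 7
Sundays: 7, 14, 21, 28

4 Sundays


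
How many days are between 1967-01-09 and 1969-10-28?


From 1967-01-09 to 1969-10-28
1967-01-09: day of year = 9
1969-10-28: days before October = 31 + 28 + 31 + 30 + 31 + 30 + 31 + 31 + 30 = 273 (1969 is not a leap year); day of year = 273 + 28 = 301
Rest of 1967: 365 - 9 = 356
Full years 1968 (366): 366
Total = 356 + 366 + 301 = 1023

1023 days


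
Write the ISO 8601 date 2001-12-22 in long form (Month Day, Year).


ISO 2001-12-22 parses as year=2001, month=12, day=22
Month 12 -> December

December 22, 2001


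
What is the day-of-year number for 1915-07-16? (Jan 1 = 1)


Date: July 16, 1915
Days in months 1 through 6: 181
Plus 16 days in July

Day of year: 197


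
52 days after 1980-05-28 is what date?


Start: 1980-05-28, add 52 days
May 1980 has 31 days: 31 - 28 = 3 days to May 31 -> 49 left
June 1980 has 30 days -> 19 left
July 1980: 19 <= 31 -> lands on July 19

Result: 1980-07-19


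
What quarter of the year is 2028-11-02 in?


Month: November (month 11)
Q1: Jan-Mar, Q2: Apr-Jun, Q3: Jul-Sep, Q4: Oct-Dec

Q4


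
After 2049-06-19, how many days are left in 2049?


Day of year: 170 of 365
Remaining = 365 - 170

195 days


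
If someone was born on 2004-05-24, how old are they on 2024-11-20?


Birth: 2004-05-24
Reference: 2024-11-20
Year difference: 2024 - 2004 = 20

20 years old


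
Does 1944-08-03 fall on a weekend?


Anchor: Jan 1, 1944. With p = 1944 - 1 = 1943: (p + p//4 - p//100 + p//400) mod 7 = (1943 + 485 - 19 + 4) mod 7 = 2413 mod 7 = 5 -> Saturday (Mon=0 ... Sun=6)
Day of year: 216; offset = 215
Weekday index = (5 + 215) mod 7 = 3 -> Thursday
Weekend days: Saturday, Sunday

No


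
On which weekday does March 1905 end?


March 1905 has 31 days
Anchor: Jan 1, 1905. With p = 1905 - 1 = 1904: (p + p//4 - p//100 + p//400) mod 7 = (1904 + 476 - 19 + 4) mod 7 = 2365 mod 7 = 6 -> Sunday (Mon=0 ... Sun=6)
Days before March (Jan-Feb): 59; March 1 index = (6 + 59) mod 7 = 2 -> Wednesday
Last day offset: 31 - 1 = 30 days
Weekday index = (2 + 30) mod 7 = 4

Friday, March 31


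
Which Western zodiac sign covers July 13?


Date: July 13
Conventional tropical zodiac dates: Cancer from June 21 onward; Leo starts July 23
July 13 falls within the Cancer range

Cancer


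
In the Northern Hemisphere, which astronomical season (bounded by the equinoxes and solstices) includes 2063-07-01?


Date: July 1
Astronomical Summer (approx.; exact equinox/solstice day varies by year): June 21 to September 21
July 1 falls within the Summer window

Summer


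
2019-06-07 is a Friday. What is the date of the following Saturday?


Current: Friday
Target: Saturday
Days ahead: 1

Next Saturday: 2019-06-08


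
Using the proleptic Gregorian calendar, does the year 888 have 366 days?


Gregorian leap year rule: divisible by 4, but not by 100, unless also by 400.
888 is divisible by 4 but not 100 -> leap year

Yes


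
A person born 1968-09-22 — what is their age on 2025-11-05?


Birth: 1968-09-22
Reference: 2025-11-05
Year difference: 2025 - 1968 = 57

57 years old


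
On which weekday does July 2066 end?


July 2066 has 31 days
Anchor: Jan 1, 2066. With p = 2066 - 1 = 2065: (p + p//4 - p//100 + p//400) mod 7 = (2065 + 516 - 20 + 5) mod 7 = 2566 mod 7 = 4 -> Friday (Mon=0 ... Sun=6)
Days before July (Jan-Jun): 181; July 1 index = (4 + 181) mod 7 = 3 -> Thursday
Last day offset: 31 - 1 = 30 days
Weekday index = (3 + 30) mod 7 = 5

Saturday, July 31


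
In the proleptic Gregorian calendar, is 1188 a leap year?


Gregorian leap year rule: divisible by 4, but not by 100, unless also by 400.
1188 is divisible by 4 but not 100 -> leap year

Yes


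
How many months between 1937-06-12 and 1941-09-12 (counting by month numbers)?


From June 1937 to September 1941
4 years * 12 = 48 months, plus 3 months = 51

51 months


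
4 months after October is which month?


October is month 10
10 + 4 = 14; wrap: 14 - 12 = 2

February


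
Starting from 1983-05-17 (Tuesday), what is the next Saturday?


Current: Tuesday
Target: Saturday
Days ahead: 4

Next Saturday: 1983-05-21


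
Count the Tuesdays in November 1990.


November 1990 has 30 days
Anchor: Jan 1, 1990. With p = 1990 - 1 = 1989: (p + p//4 - p//100 + p//400) mod 7 = (1989 + 497 - 19 + 4) mod 7 = 2471 mod 7 = 0 -> Monday (Mon=0 ... Sun=6)
Days before November (Jan-Oct): 304; November 1 index = (0 + 304) mod 7 = 3 -> Thursday
First Tuesday is November 6
Tuesdays: 6, 13, 20, 27

4 Tuesdays


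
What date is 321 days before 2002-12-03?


Start: 2002-12-03, subtract 321 days
Back 3 days from December 3 reaches November 30, 2002 -> 318 left
November 2002 has 30 days -> back to October 31, 2002 -> 288 left
October 2002 has 31 days -> back to September 30, 2002 -> 257 left
September 2002 has 30 days -> back to August 31, 2002 -> 227 left
August 2002 has 31 days -> back to July 31, 2002 -> 196 left
July 2002 has 31 days -> back to June 30, 2002 -> 165 left
June 2002 has 30 days -> back to May 31, 2002 -> 135 left
May 2002 has 31 days -> back to April 30, 2002 -> 104 left
April 2002 has 30 days -> back to March 31, 2002 -> 74 left
March 2002 has 31 days -> back to February 28, 2002 -> 43 left
February 2002 has 28 days -> back to January 31, 2002 -> 15 left
January 2002: 31 - 15 = 16 -> lands on January 16

Result: 2002-01-16


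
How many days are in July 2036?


July 2036

31 days


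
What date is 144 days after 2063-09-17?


Start: 2063-09-17, add 144 days
September 2063 has 30 days: 30 - 17 = 13 days to September 30 -> 131 left
October 2063 has 31 days -> 100 left
November 2063 has 30 days -> 70 left
December 2063 has 31 days -> 39 left
January 2064 has 31 days -> 8 left
February 2064: 8 <= 29 -> lands on February 8

Result: 2064-02-08


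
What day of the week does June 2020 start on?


Target: June 1, 2020
Anchor: Jan 1, 2020. With p = 2020 - 1 = 2019: (p + p//4 - p//100 + p//400) mod 7 = (2019 + 504 - 20 + 5) mod 7 = 2508 mod 7 = 2 -> Wednesday (Mon=0 ... Sun=6)
Days before June (Jan-May): 152 days
Weekday index = (2 + 152) mod 7 = 0

Monday


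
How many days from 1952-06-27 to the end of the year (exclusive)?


Day of year: 179 of 366
Remaining = 366 - 179

187 days


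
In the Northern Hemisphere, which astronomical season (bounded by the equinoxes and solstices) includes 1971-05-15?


Date: May 15
Astronomical Spring (approx.; exact equinox/solstice day varies by year): March 20 to June 20
May 15 falls within the Spring window

Spring


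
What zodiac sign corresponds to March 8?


Date: March 8
Conventional tropical zodiac dates: Pisces from February 19 onward; Aries starts March 21
March 8 falls within the Pisces range

Pisces


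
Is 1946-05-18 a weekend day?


Anchor: Jan 1, 1946. With p = 1946 - 1 = 1945: (p + p//4 - p//100 + p//400) mod 7 = (1945 + 486 - 19 + 4) mod 7 = 2416 mod 7 = 1 -> Tuesday (Mon=0 ... Sun=6)
Day of year: 138; offset = 137
Weekday index = (1 + 137) mod 7 = 5 -> Saturday
Weekend days: Saturday, Sunday

Yes


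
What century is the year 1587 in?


Century = (year - 1) // 100 + 1
= (1587 - 1) // 100 + 1
= 1586 // 100 + 1
= 15 + 1

16th century


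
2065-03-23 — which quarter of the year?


Month: March (month 3)
Q1: Jan-Mar, Q2: Apr-Jun, Q3: Jul-Sep, Q4: Oct-Dec

Q1


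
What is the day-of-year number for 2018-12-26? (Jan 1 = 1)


Date: December 26, 2018
Days in months 1 through 11: 334
Plus 26 days in December

Day of year: 360


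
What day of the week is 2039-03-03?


Date: March 3, 2039
Anchor: Jan 1, 2039. With p = 2039 - 1 = 2038: (p + p//4 - p//100 + p//400) mod 7 = (2038 + 509 - 20 + 5) mod 7 = 2532 mod 7 = 5 -> Saturday (Mon=0 ... Sun=6)
Days before March (Jan-Feb): 59; offset = 59 + 3 - 1 = 61
Weekday index = (5 + 61) mod 7 = 3

Day of the week: Thursday


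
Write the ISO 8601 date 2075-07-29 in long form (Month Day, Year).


ISO 2075-07-29 parses as year=2075, month=07, day=29
Month 7 -> July

July 29, 2075


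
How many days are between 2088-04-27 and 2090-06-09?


From 2088-04-27 to 2090-06-09
2088-04-27: days before April = 31 + 29 + 31 = 91 (2088 is a leap year); day of year = 91 + 27 = 118
2090-06-09: days before June = 31 + 28 + 31 + 30 + 31 = 151 (2090 is not a leap year); day of year = 151 + 9 = 160
Rest of 2088: 366 - 118 = 248
Full years 2089 (365): 365
Total = 248 + 365 + 160 = 773

773 days


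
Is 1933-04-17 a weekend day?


Anchor: Jan 1, 1933. With p = 1933 - 1 = 1932: (p + p//4 - p//100 + p//400) mod 7 = (1932 + 483 - 19 + 4) mod 7 = 2400 mod 7 = 6 -> Sunday (Mon=0 ... Sun=6)
Day of year: 107; offset = 106
Weekday index = (6 + 106) mod 7 = 0 -> Monday
Weekend days: Saturday, Sunday

No


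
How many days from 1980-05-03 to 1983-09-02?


From 1980-05-03 to 1983-09-02
1980-05-03: days before May = 31 + 29 + 31 + 30 = 121 (1980 is a leap year); day of year = 121 + 3 = 124
1983-09-02: days before September = 31 + 28 + 31 + 30 + 31 + 30 + 31 + 31 = 243 (1983 is not a leap year); day of year = 243 + 2 = 245
Rest of 1980: 366 - 124 = 242
Full years 1981 (365), 1982 (365): 730
Total = 242 + 730 + 245 = 1217

1217 days


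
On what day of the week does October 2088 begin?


Target: October 1, 2088
Anchor: Jan 1, 2088. With p = 2088 - 1 = 2087: (p + p//4 - p//100 + p//400) mod 7 = (2087 + 521 - 20 + 5) mod 7 = 2593 mod 7 = 3 -> Thursday (Mon=0 ... Sun=6)
Days before October (Jan-Sep): 274 days
Weekday index = (3 + 274) mod 7 = 4

Friday


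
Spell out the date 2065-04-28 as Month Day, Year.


ISO 2065-04-28 parses as year=2065, month=04, day=28
Month 4 -> April

April 28, 2065


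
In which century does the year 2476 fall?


Century = (year - 1) // 100 + 1
= (2476 - 1) // 100 + 1
= 2475 // 100 + 1
= 24 + 1

25th century


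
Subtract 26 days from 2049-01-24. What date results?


Start: 2049-01-24, subtract 26 days
Back 24 days from January 24 reaches December 31, 2048 -> 2 left
December 2048: 31 - 2 = 29 -> lands on December 29

Result: 2048-12-29


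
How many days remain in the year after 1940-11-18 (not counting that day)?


Day of year: 323 of 366
Remaining = 366 - 323

43 days


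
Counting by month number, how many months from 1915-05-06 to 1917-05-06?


From May 1915 to May 1917
2 years * 12 = 24 months = 24

24 months


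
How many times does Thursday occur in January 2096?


January 2096 has 31 days
Anchor: Jan 1, 2096. With p = 2096 - 1 = 2095: (p + p//4 - p//100 + p//400) mod 7 = (2095 + 523 - 20 + 5) mod 7 = 2603 mod 7 = 6 -> Sunday (Mon=0 ... Sun=6)
January 1 is the anchor itself -> Sunday
First Thursday is January 5
Thursdays: 5, 12, 19, 26

4 Thursdays


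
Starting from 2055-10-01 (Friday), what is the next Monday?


Current: Friday
Target: Monday
Days ahead: 3

Next Monday: 2055-10-04


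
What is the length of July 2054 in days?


July 2054

31 days


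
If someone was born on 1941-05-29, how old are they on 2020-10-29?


Birth: 1941-05-29
Reference: 2020-10-29
Year difference: 2020 - 1941 = 79

79 years old


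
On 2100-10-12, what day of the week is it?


Date: October 12, 2100
Anchor: Jan 1, 2100. With p = 2100 - 1 = 2099: (p + p//4 - p//100 + p//400) mod 7 = (2099 + 524 - 20 + 5) mod 7 = 2608 mod 7 = 4 -> Friday (Mon=0 ... Sun=6)
Days before October (Jan-Sep): 273; offset = 273 + 12 - 1 = 284
Weekday index = (4 + 284) mod 7 = 1

Day of the week: Tuesday


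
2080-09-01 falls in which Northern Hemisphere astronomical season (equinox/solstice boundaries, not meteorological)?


Date: September 1
Astronomical Summer (approx.; exact equinox/solstice day varies by year): June 21 to September 21
September 1 falls within the Summer window

Summer


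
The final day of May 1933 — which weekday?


May 1933 has 31 days
Anchor: Jan 1, 1933. With p = 1933 - 1 = 1932: (p + p//4 - p//100 + p//400) mod 7 = (1932 + 483 - 19 + 4) mod 7 = 2400 mod 7 = 6 -> Sunday (Mon=0 ... Sun=6)
Days before May (Jan-Apr): 120; May 1 index = (6 + 120) mod 7 = 0 -> Monday
Last day offset: 31 - 1 = 30 days
Weekday index = (0 + 30) mod 7 = 2

Wednesday, May 31


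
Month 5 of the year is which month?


Month 5 of 12

May


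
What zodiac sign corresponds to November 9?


Date: November 9
Conventional tropical zodiac dates: Scorpio from October 23 onward; Sagittarius starts November 22
November 9 falls within the Scorpio range

Scorpio


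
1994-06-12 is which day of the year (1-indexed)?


Date: June 12, 1994
Days in months 1 through 5: 151
Plus 12 days in June

Day of year: 163


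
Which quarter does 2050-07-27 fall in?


Month: July (month 7)
Q1: Jan-Mar, Q2: Apr-Jun, Q3: Jul-Sep, Q4: Oct-Dec

Q3


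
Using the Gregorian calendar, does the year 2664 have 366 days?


Gregorian leap year rule: divisible by 4, but not by 100, unless also by 400.
2664 is divisible by 4 but not 100 -> leap year

Yes


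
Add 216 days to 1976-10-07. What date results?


Start: 1976-10-07, add 216 days
October 1976 has 31 days: 31 - 7 = 24 days to October 31 -> 192 left
November 1976 has 30 days -> 162 left
December 1976 has 31 days -> 131 left
January 1977 has 31 days -> 100 left
February 1977 has 28 days -> 72 left
March 1977 has 31 days -> 41 left
April 1977 has 30 days -> 11 left
May 1977: 11 <= 31 -> lands on May 11

Result: 1977-05-11


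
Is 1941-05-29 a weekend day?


Anchor: Jan 1, 1941. With p = 1941 - 1 = 1940: (p + p//4 - p//100 + p//400) mod 7 = (1940 + 485 - 19 + 4) mod 7 = 2410 mod 7 = 2 -> Wednesday (Mon=0 ... Sun=6)
Day of year: 149; offset = 148
Weekday index = (2 + 148) mod 7 = 3 -> Thursday
Weekend days: Saturday, Sunday

No


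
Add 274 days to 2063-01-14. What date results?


Start: 2063-01-14, add 274 days
January 2063 has 31 days: 31 - 14 = 17 days to January 31 -> 257 left
February 2063 has 28 days -> 229 left
March 2063 has 31 days -> 198 left
April 2063 has 30 days -> 168 left
May 2063 has 31 days -> 137 left
June 2063 has 30 days -> 107 left
July 2063 has 31 days -> 76 left
August 2063 has 31 days -> 45 left
September 2063 has 30 days -> 15 left
October 2063: 15 <= 31 -> lands on October 15

Result: 2063-10-15


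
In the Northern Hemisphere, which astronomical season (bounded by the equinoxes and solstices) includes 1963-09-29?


Date: September 29
Astronomical Autumn (approx.; exact equinox/solstice day varies by year): September 22 to December 20
September 29 falls within the Autumn window

Autumn


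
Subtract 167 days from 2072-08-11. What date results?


Start: 2072-08-11, subtract 167 days
Back 11 days from August 11 reaches July 31, 2072 -> 156 left
July 2072 has 31 days -> back to June 30, 2072 -> 125 left
June 2072 has 30 days -> back to May 31, 2072 -> 95 left
May 2072 has 31 days -> back to April 30, 2072 -> 64 left
April 2072 has 30 days -> back to March 31, 2072 -> 34 left
March 2072 has 31 days -> back to February 29, 2072 -> 3 left
February 2072: 29 - 3 = 26 -> lands on February 26

Result: 2072-02-26


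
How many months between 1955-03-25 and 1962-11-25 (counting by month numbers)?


From March 1955 to November 1962
7 years * 12 = 84 months, plus 8 months = 92

92 months


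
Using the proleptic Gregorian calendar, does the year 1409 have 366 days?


Gregorian leap year rule: divisible by 4, but not by 100, unless also by 400.
1409 is not divisible by 4 -> not a leap year

No


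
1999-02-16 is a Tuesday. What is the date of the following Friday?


Current: Tuesday
Target: Friday
Days ahead: 3

Next Friday: 1999-02-19


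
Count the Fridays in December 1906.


December 1906 has 31 days
Anchor: Jan 1, 1906. With p = 1906 - 1 = 1905: (p + p//4 - p//100 + p//400) mod 7 = (1905 + 476 - 19 + 4) mod 7 = 2366 mod 7 = 0 -> Monday (Mon=0 ... Sun=6)
Days before December (Jan-Nov): 334; December 1 index = (0 + 334) mod 7 = 5 -> Saturday
First Friday is December 7
Fridays: 7, 14, 21, 28

4 Fridays


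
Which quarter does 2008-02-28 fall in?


Month: February (month 2)
Q1: Jan-Mar, Q2: Apr-Jun, Q3: Jul-Sep, Q4: Oct-Dec

Q1


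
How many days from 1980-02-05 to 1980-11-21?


From 1980-02-05 to 1980-11-21
1980-02-05: days before February = 31; day of year = 31 + 5 = 36
1980-11-21: days before November = 31 + 29 + 31 + 30 + 31 + 30 + 31 + 31 + 30 + 31 = 305 (1980 is a leap year); day of year = 305 + 21 = 326
Same year: 326 - 36 = 290

290 days


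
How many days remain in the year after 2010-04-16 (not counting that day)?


Day of year: 106 of 365
Remaining = 365 - 106

259 days


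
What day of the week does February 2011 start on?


Target: February 1, 2011
Anchor: Jan 1, 2011. With p = 2011 - 1 = 2010: (p + p//4 - p//100 + p//400) mod 7 = (2010 + 502 - 20 + 5) mod 7 = 2497 mod 7 = 5 -> Saturday (Mon=0 ... Sun=6)
Days before February (Jan): 31 days
Weekday index = (5 + 31) mod 7 = 1

Tuesday


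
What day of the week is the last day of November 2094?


November 2094 has 30 days
Anchor: Jan 1, 2094. With p = 2094 - 1 = 2093: (p + p//4 - p//100 + p//400) mod 7 = (2093 + 523 - 20 + 5) mod 7 = 2601 mod 7 = 4 -> Friday (Mon=0 ... Sun=6)
Days before November (Jan-Oct): 304; November 1 index = (4 + 304) mod 7 = 0 -> Monday
Last day offset: 30 - 1 = 29 days
Weekday index = (0 + 29) mod 7 = 1

Tuesday, November 30


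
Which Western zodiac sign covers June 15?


Date: June 15
Conventional tropical zodiac dates: Gemini from May 21 onward; Cancer starts June 21
June 15 falls within the Gemini range

Gemini


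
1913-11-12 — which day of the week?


Date: November 12, 1913
Anchor: Jan 1, 1913. With p = 1913 - 1 = 1912: (p + p//4 - p//100 + p//400) mod 7 = (1912 + 478 - 19 + 4) mod 7 = 2375 mod 7 = 2 -> Wednesday (Mon=0 ... Sun=6)
Days before November (Jan-Oct): 304; offset = 304 + 12 - 1 = 315
Weekday index = (2 + 315) mod 7 = 2

Day of the week: Wednesday


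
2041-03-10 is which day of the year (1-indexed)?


Date: March 10, 2041
Days in months 1 through 2: 59
Plus 10 days in March

Day of year: 69


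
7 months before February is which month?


February is month 2
2 - 7 = -5; wrap: -5 + 12 = 7

July


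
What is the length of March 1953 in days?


March 1953

31 days


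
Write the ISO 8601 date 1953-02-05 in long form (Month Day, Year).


ISO 1953-02-05 parses as year=1953, month=02, day=05
Month 2 -> February

February 5, 1953


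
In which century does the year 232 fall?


Century = (year - 1) // 100 + 1
= (232 - 1) // 100 + 1
= 231 // 100 + 1
= 2 + 1

3rd century


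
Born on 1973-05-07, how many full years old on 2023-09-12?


Birth: 1973-05-07
Reference: 2023-09-12
Year difference: 2023 - 1973 = 50

50 years old


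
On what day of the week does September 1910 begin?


Target: September 1, 1910
Anchor: Jan 1, 1910. With p = 1910 - 1 = 1909: (p + p//4 - p//100 + p//400) mod 7 = (1909 + 477 - 19 + 4) mod 7 = 2371 mod 7 = 5 -> Saturday (Mon=0 ... Sun=6)
Days before September (Jan-Aug): 243 days
Weekday index = (5 + 243) mod 7 = 3

Thursday


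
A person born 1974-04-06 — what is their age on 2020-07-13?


Birth: 1974-04-06
Reference: 2020-07-13
Year difference: 2020 - 1974 = 46

46 years old


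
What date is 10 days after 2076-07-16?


Start: 2076-07-16, add 10 days
July 2076 has 31 days; 16 + 10 = 26 stays within July

Result: 2076-07-26


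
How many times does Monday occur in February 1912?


February 1912 has 29 days
Anchor: Jan 1, 1912. With p = 1912 - 1 = 1911: (p + p//4 - p//100 + p//400) mod 7 = (1911 + 477 - 19 + 4) mod 7 = 2373 mod 7 = 0 -> Monday (Mon=0 ... Sun=6)
Days before February (Jan): 31; February 1 index = (0 + 31) mod 7 = 3 -> Thursday
First Monday is February 5
Mondays: 5, 12, 19, 26

4 Mondays


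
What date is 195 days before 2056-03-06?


Start: 2056-03-06, subtract 195 days
Back 6 days from March 6 reaches February 29, 2056 -> 189 left
February 2056 has 29 days -> back to January 31, 2056 -> 160 left
January 2056 has 31 days -> back to December 31, 2055 -> 129 left
December 2055 has 31 days -> back to November 30, 2055 -> 98 left
November 2055 has 30 days -> back to October 31, 2055 -> 68 left
October 2055 has 31 days -> back to September 30, 2055 -> 37 left
September 2055 has 30 days -> back to August 31, 2055 -> 7 left
August 2055: 31 - 7 = 24 -> lands on August 24

Result: 2055-08-24


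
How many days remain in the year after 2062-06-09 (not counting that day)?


Day of year: 160 of 365
Remaining = 365 - 160

205 days


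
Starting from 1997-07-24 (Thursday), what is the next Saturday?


Current: Thursday
Target: Saturday
Days ahead: 2

Next Saturday: 1997-07-26


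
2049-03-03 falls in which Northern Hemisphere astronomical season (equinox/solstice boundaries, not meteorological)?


Date: March 3
Astronomical Winter (approx.; exact equinox/solstice day varies by year): December 21 to March 19
March 3 falls within the Winter window

Winter


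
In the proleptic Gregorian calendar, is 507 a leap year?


Gregorian leap year rule: divisible by 4, but not by 100, unless also by 400.
507 is not divisible by 4 -> not a leap year

No


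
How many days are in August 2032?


August 2032

31 days


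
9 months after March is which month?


March is month 3
3 + 9 = 12

December


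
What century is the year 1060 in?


Century = (year - 1) // 100 + 1
= (1060 - 1) // 100 + 1
= 1059 // 100 + 1
= 10 + 1

11th century


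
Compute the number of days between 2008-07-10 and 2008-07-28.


From 2008-07-10 to 2008-07-28
2008-07-10: days before July = 31 + 29 + 31 + 30 + 31 + 30 = 182 (2008 is a leap year); day of year = 182 + 10 = 192
2008-07-28: days before July = 31 + 29 + 31 + 30 + 31 + 30 = 182 (2008 is a leap year); day of year = 182 + 28 = 210
Same year: 210 - 192 = 18

18 days


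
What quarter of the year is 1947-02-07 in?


Month: February (month 2)
Q1: Jan-Mar, Q2: Apr-Jun, Q3: Jul-Sep, Q4: Oct-Dec

Q1


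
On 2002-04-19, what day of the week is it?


Date: April 19, 2002
Anchor: Jan 1, 2002. With p = 2002 - 1 = 2001: (p + p//4 - p//100 + p//400) mod 7 = (2001 + 500 - 20 + 5) mod 7 = 2486 mod 7 = 1 -> Tuesday (Mon=0 ... Sun=6)
Days before April (Jan-Mar): 90; offset = 90 + 19 - 1 = 108
Weekday index = (1 + 108) mod 7 = 4

Day of the week: Friday


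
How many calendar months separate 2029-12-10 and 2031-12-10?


From December 2029 to December 2031
2 years * 12 = 24 months = 24

24 months


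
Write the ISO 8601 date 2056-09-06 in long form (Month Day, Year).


ISO 2056-09-06 parses as year=2056, month=09, day=06
Month 9 -> September

September 6, 2056


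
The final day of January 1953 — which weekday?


January 1953 has 31 days
Anchor: Jan 1, 1953. With p = 1953 - 1 = 1952: (p + p//4 - p//100 + p//400) mod 7 = (1952 + 488 - 19 + 4) mod 7 = 2425 mod 7 = 3 -> Thursday (Mon=0 ... Sun=6)
January 1 is the anchor itself -> Thursday
Last day offset: 31 - 1 = 30 days
Weekday index = (3 + 30) mod 7 = 5

Saturday, January 31


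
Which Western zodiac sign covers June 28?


Date: June 28
Conventional tropical zodiac dates: Cancer from June 21 onward; Leo starts July 23
June 28 falls within the Cancer range

Cancer


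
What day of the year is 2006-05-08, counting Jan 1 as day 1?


Date: May 8, 2006
Days in months 1 through 4: 120
Plus 8 days in May

Day of year: 128


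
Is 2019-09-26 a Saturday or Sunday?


Anchor: Jan 1, 2019. With p = 2019 - 1 = 2018: (p + p//4 - p//100 + p//400) mod 7 = (2018 + 504 - 20 + 5) mod 7 = 2507 mod 7 = 1 -> Tuesday (Mon=0 ... Sun=6)
Day of year: 269; offset = 268
Weekday index = (1 + 268) mod 7 = 3 -> Thursday
Weekend days: Saturday, Sunday

No


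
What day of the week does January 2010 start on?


Target: January 1, 2010
Anchor: Jan 1, 2010. With p = 2010 - 1 = 2009: (p + p//4 - p//100 + p//400) mod 7 = (2009 + 502 - 20 + 5) mod 7 = 2496 mod 7 = 4 -> Friday (Mon=0 ... Sun=6)
Offset from anchor: 0 days
Weekday index = (4 + 0) mod 7 = 4

Friday


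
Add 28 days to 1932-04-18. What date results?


Start: 1932-04-18, add 28 days
April 1932 has 30 days: 30 - 18 = 12 days to April 30 -> 16 left
May 1932: 16 <= 31 -> lands on May 16

Result: 1932-05-16


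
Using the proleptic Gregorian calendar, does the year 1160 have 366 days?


Gregorian leap year rule: divisible by 4, but not by 100, unless also by 400.
1160 is divisible by 4 but not 100 -> leap year

Yes


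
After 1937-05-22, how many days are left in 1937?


Day of year: 142 of 365
Remaining = 365 - 142

223 days


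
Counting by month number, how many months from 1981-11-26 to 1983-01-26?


From November 1981 to January 1983
2 years * 12 = 24 months, minus 10 months = 14

14 months


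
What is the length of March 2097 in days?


March 2097

31 days


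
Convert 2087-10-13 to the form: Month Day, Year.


ISO 2087-10-13 parses as year=2087, month=10, day=13
Month 10 -> October

October 13, 2087


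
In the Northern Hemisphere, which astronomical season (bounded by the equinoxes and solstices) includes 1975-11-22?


Date: November 22
Astronomical Autumn (approx.; exact equinox/solstice day varies by year): September 22 to December 20
November 22 falls within the Autumn window

Autumn


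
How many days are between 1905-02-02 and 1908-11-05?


From 1905-02-02 to 1908-11-05
1905-02-02: days before February = 31; day of year = 31 + 2 = 33
1908-11-05: days before November = 31 + 29 + 31 + 30 + 31 + 30 + 31 + 31 + 30 + 31 = 305 (1908 is a leap year); day of year = 305 + 5 = 310
Rest of 1905: 365 - 33 = 332
Full years 1906 (365), 1907 (365): 730
Total = 332 + 730 + 310 = 1372

1372 days


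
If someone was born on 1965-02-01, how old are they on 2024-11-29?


Birth: 1965-02-01
Reference: 2024-11-29
Year difference: 2024 - 1965 = 59

59 years old


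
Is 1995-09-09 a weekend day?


Anchor: Jan 1, 1995. With p = 1995 - 1 = 1994: (p + p//4 - p//100 + p//400) mod 7 = (1994 + 498 - 19 + 4) mod 7 = 2477 mod 7 = 6 -> Sunday (Mon=0 ... Sun=6)
Day of year: 252; offset = 251
Weekday index = (6 + 251) mod 7 = 5 -> Saturday
Weekend days: Saturday, Sunday

Yes


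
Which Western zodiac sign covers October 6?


Date: October 6
Conventional tropical zodiac dates: Libra from September 23 onward; Scorpio starts October 23
October 6 falls within the Libra range

Libra


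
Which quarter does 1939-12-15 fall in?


Month: December (month 12)
Q1: Jan-Mar, Q2: Apr-Jun, Q3: Jul-Sep, Q4: Oct-Dec

Q4


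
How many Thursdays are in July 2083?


July 2083 has 31 days
Anchor: Jan 1, 2083. With p = 2083 - 1 = 2082: (p + p//4 - p//100 + p//400) mod 7 = (2082 + 520 - 20 + 5) mod 7 = 2587 mod 7 = 4 -> Friday (Mon=0 ... Sun=6)
Days before July (Jan-Jun): 181; July 1 index = (4 + 181) mod 7 = 3 -> Thursday
First Thursday is July 1
Thursdays: 1, 8, 15, 22, 29

5 Thursdays


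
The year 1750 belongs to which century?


Century = (year - 1) // 100 + 1
= (1750 - 1) // 100 + 1
= 1749 // 100 + 1
= 17 + 1

18th century


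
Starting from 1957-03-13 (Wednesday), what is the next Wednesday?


Current: Wednesday
Target: Wednesday
Days ahead: 7

Next Wednesday: 1957-03-20


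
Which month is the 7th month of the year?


Month 7 of 12

July


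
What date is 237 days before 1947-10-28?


Start: 1947-10-28, subtract 237 days
Back 28 days from October 28 reaches September 30, 1947 -> 209 left
September 1947 has 30 days -> back to August 31, 1947 -> 179 left
August 1947 has 31 days -> back to July 31, 1947 -> 148 left
July 1947 has 31 days -> back to June 30, 1947 -> 117 left
June 1947 has 30 days -> back to May 31, 1947 -> 87 left
May 1947 has 31 days -> back to April 30, 1947 -> 56 left
April 1947 has 30 days -> back to March 31, 1947 -> 26 left
March 1947: 31 - 26 = 5 -> lands on March 5

Result: 1947-03-05


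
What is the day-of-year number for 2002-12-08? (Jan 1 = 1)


Date: December 8, 2002
Days in months 1 through 11: 334
Plus 8 days in December

Day of year: 342


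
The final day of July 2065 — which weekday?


July 2065 has 31 days
Anchor: Jan 1, 2065. With p = 2065 - 1 = 2064: (p + p//4 - p//100 + p//400) mod 7 = (2064 + 516 - 20 + 5) mod 7 = 2565 mod 7 = 3 -> Thursday (Mon=0 ... Sun=6)
Days before July (Jan-Jun): 181; July 1 index = (3 + 181) mod 7 = 2 -> Wednesday
Last day offset: 31 - 1 = 30 days
Weekday index = (2 + 30) mod 7 = 4

Friday, July 31


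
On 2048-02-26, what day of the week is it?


Date: February 26, 2048
Anchor: Jan 1, 2048. With p = 2048 - 1 = 2047: (p + p//4 - p//100 + p//400) mod 7 = (2047 + 511 - 20 + 5) mod 7 = 2543 mod 7 = 2 -> Wednesday (Mon=0 ... Sun=6)
Days before February (Jan): 31; offset = 31 + 26 - 1 = 56
Weekday index = (2 + 56) mod 7 = 2

Day of the week: Wednesday


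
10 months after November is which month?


November is month 11
11 + 10 = 21; wrap: 21 - 12 = 9

September


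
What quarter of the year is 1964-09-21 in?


Month: September (month 9)
Q1: Jan-Mar, Q2: Apr-Jun, Q3: Jul-Sep, Q4: Oct-Dec

Q3


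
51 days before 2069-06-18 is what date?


Start: 2069-06-18, subtract 51 days
Back 18 days from June 18 reaches May 31, 2069 -> 33 left
May 2069 has 31 days -> back to April 30, 2069 -> 2 left
April 2069: 30 - 2 = 28 -> lands on April 28

Result: 2069-04-28


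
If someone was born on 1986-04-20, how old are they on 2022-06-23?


Birth: 1986-04-20
Reference: 2022-06-23
Year difference: 2022 - 1986 = 36

36 years old


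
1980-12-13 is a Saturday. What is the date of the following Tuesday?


Current: Saturday
Target: Tuesday
Days ahead: 3

Next Tuesday: 1980-12-16


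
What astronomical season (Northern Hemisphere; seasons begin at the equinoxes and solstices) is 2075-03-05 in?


Date: March 5
Astronomical Winter (approx.; exact equinox/solstice day varies by year): December 21 to March 19
March 5 falls within the Winter window

Winter


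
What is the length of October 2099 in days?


October 2099

31 days


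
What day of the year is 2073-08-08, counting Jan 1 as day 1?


Date: August 8, 2073
Days in months 1 through 7: 212
Plus 8 days in August

Day of year: 220


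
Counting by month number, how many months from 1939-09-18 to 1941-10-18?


From September 1939 to October 1941
2 years * 12 = 24 months, plus 1 month = 25

25 months


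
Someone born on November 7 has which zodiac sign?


Date: November 7
Conventional tropical zodiac dates: Scorpio from October 23 onward; Sagittarius starts November 22
November 7 falls within the Scorpio range

Scorpio


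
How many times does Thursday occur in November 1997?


November 1997 has 30 days
Anchor: Jan 1, 1997. With p = 1997 - 1 = 1996: (p + p//4 - p//100 + p//400) mod 7 = (1996 + 499 - 19 + 4) mod 7 = 2480 mod 7 = 2 -> Wednesday (Mon=0 ... Sun=6)
Days before November (Jan-Oct): 304; November 1 index = (2 + 304) mod 7 = 5 -> Saturday
First Thursday is November 6
Thursdays: 6, 13, 20, 27

4 Thursdays


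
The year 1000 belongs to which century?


Century = (year - 1) // 100 + 1
= (1000 - 1) // 100 + 1
= 999 // 100 + 1
= 9 + 1

10th century


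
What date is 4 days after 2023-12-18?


Start: 2023-12-18, add 4 days
December 2023 has 31 days; 18 + 4 = 22 stays within December

Result: 2023-12-22


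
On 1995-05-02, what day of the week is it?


Date: May 2, 1995
Anchor: Jan 1, 1995. With p = 1995 - 1 = 1994: (p + p//4 - p//100 + p//400) mod 7 = (1994 + 498 - 19 + 4) mod 7 = 2477 mod 7 = 6 -> Sunday (Mon=0 ... Sun=6)
Days before May (Jan-Apr): 120; offset = 120 + 2 - 1 = 121
Weekday index = (6 + 121) mod 7 = 1

Day of the week: Tuesday


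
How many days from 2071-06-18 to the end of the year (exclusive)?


Day of year: 169 of 365
Remaining = 365 - 169

196 days


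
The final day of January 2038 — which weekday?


January 2038 has 31 days
Anchor: Jan 1, 2038. With p = 2038 - 1 = 2037: (p + p//4 - p//100 + p//400) mod 7 = (2037 + 509 - 20 + 5) mod 7 = 2531 mod 7 = 4 -> Friday (Mon=0 ... Sun=6)
January 1 is the anchor itself -> Friday
Last day offset: 31 - 1 = 30 days
Weekday index = (4 + 30) mod 7 = 6

Sunday, January 31


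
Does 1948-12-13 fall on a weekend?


Anchor: Jan 1, 1948. With p = 1948 - 1 = 1947: (p + p//4 - p//100 + p//400) mod 7 = (1947 + 486 - 19 + 4) mod 7 = 2418 mod 7 = 3 -> Thursday (Mon=0 ... Sun=6)
Day of year: 348; offset = 347
Weekday index = (3 + 347) mod 7 = 0 -> Monday
Weekend days: Saturday, Sunday

No


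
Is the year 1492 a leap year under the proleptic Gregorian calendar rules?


Gregorian leap year rule: divisible by 4, but not by 100, unless also by 400.
1492 is divisible by 4 but not 100 -> leap year

Yes


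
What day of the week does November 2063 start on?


Target: November 1, 2063
Anchor: Jan 1, 2063. With p = 2063 - 1 = 2062: (p + p//4 - p//100 + p//400) mod 7 = (2062 + 515 - 20 + 5) mod 7 = 2562 mod 7 = 0 -> Monday (Mon=0 ... Sun=6)
Days before November (Jan-Oct): 304 days
Weekday index = (0 + 304) mod 7 = 3

Thursday


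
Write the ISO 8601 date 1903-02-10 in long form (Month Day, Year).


ISO 1903-02-10 parses as year=1903, month=02, day=10
Month 2 -> February

February 10, 1903


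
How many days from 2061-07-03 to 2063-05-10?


From 2061-07-03 to 2063-05-10
2061-07-03: days before July = 31 + 28 + 31 + 30 + 31 + 30 = 181 (2061 is not a leap year); day of year = 181 + 3 = 184
2063-05-10: days before May = 31 + 28 + 31 + 30 = 120 (2063 is not a leap year); day of year = 120 + 10 = 130
Rest of 2061: 365 - 184 = 181
Full years 2062 (365): 365
Total = 181 + 365 + 130 = 676

676 days


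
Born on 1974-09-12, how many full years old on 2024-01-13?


Birth: 1974-09-12
Reference: 2024-01-13
Year difference: 2024 - 1974 = 50
Birthday not yet reached in 2024, subtract 1

49 years old


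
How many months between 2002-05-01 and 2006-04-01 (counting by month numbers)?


From May 2002 to April 2006
4 years * 12 = 48 months, minus 1 month = 47

47 months


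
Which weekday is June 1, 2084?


Target: June 1, 2084
Anchor: Jan 1, 2084. With p = 2084 - 1 = 2083: (p + p//4 - p//100 + p//400) mod 7 = (2083 + 520 - 20 + 5) mod 7 = 2588 mod 7 = 5 -> Saturday (Mon=0 ... Sun=6)
Days before June (Jan-May): 152 days
Weekday index = (5 + 152) mod 7 = 3

Thursday


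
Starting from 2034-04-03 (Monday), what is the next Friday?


Current: Monday
Target: Friday
Days ahead: 4

Next Friday: 2034-04-07


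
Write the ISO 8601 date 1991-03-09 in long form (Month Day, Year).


ISO 1991-03-09 parses as year=1991, month=03, day=09
Month 3 -> March

March 9, 1991


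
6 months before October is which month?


October is month 10
10 - 6 = 4

April


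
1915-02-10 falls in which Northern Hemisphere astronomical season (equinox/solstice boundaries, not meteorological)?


Date: February 10
Astronomical Winter (approx.; exact equinox/solstice day varies by year): December 21 to March 19
February 10 falls within the Winter window

Winter


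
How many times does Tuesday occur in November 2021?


November 2021 has 30 days
Anchor: Jan 1, 2021. With p = 2021 - 1 = 2020: (p + p//4 - p//100 + p//400) mod 7 = (2020 + 505 - 20 + 5) mod 7 = 2510 mod 7 = 4 -> Friday (Mon=0 ... Sun=6)
Days before November (Jan-Oct): 304; November 1 index = (4 + 304) mod 7 = 0 -> Monday
First Tuesday is November 2
Tuesdays: 2, 9, 16, 23, 30

5 Tuesdays


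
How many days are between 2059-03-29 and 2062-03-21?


From 2059-03-29 to 2062-03-21
2059-03-29: days before March = 31 + 28 = 59 (2059 is not a leap year); day of year = 59 + 29 = 88
2062-03-21: days before March = 31 + 28 = 59 (2062 is not a leap year); day of year = 59 + 21 = 80
Rest of 2059: 365 - 88 = 277
Full years 2060 (366), 2061 (365): 731
Total = 277 + 731 + 80 = 1088

1088 days


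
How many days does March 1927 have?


March 1927

31 days
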